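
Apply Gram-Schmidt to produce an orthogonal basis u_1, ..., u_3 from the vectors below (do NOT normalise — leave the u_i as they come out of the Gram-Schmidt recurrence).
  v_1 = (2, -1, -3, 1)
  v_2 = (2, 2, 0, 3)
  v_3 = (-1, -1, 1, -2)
Orthogonal basis:
  u_1 = (2, -1, -3, 1)
  u_2 = (4/3, 7/3, 1, 8/3)
  u_3 = (57/115, -21/115, 37/115, -24/115)

Apply the Gram-Schmidt recurrence
  u_1 = v_1
  u_i = v_i − Σ_{j<i} ((v_i · u_j) / (u_j · u_j)) · u_j.

Step by step this gives:
  u_1 = (2, -1, -3, 1)
  u_2 = (4/3, 7/3, 1, 8/3)
  u_3 = (57/115, -21/115, 37/115, -24/115)

Orthogonality check:
  u_2 · u_1 = 0 (should be 0)
  u_3 · u_1 = 0 (should be 0)
  u_3 · u_2 = 0 (should be 0)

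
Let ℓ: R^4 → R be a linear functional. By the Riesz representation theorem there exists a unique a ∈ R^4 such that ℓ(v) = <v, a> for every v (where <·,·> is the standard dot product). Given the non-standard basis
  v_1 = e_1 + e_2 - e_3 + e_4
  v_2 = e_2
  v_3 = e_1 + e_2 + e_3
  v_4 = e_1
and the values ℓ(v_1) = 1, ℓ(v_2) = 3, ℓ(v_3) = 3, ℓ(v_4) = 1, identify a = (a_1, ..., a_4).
a = (1, 3, -1, -4)

Write a = (a_1, ..., a_4) in the standard basis. For each basis vector v_i, ℓ(v_i) = <v_i, a> is a linear equation in the a_j's. Collect the n equations into a matrix system V a = ℓ, where row i of V is v_i (expressed in the standard basis). Since V is invertible (lower-triangular with 1s on the diagonal, up to permutation), solve by back-substitution:
  V =
[[1, 1, -1, 1],
 [0, 1, 0, 0],
 [1, 1, 1, 0],
 [1, 0, 0, 0]]
  V a = (1, 3, 3, 1)
Solving gives a = (1, 3, -1, -4).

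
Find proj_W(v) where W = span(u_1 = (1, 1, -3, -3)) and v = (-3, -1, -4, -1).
proj_W(v) = (11/20, 11/20, -33/20, -33/20)

Set up U = [u_1 | ... | u_1] ∈ R^(4×1). The projector onto W = col(U) is P = U (U^T U)^(-1) U^T.
Compute U^T U =
  [20],
and U^T v = (11).
Solve U^T U · c = U^T v for the coefficients: c = (11/20). The projection is proj_W(v) = U c.
Check: (v - proj_W(v)) · u_1 = 0  (should be 0).
Result: proj_W(v) = (11/20, 11/20, -33/20, -33/20).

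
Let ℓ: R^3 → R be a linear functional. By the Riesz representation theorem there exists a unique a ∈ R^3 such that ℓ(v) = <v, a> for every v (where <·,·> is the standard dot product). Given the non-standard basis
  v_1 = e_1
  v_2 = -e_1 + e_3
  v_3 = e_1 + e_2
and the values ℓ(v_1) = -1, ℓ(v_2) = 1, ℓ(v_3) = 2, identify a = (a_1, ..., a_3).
a = (-1, 3, 0)

Write a = (a_1, ..., a_3) in the standard basis. For each basis vector v_i, ℓ(v_i) = <v_i, a> is a linear equation in the a_j's. Collect the n equations into a matrix system V a = ℓ, where row i of V is v_i (expressed in the standard basis). Since V is invertible (lower-triangular with 1s on the diagonal, up to permutation), solve by back-substitution:
  V =
[[1, 0, 0],
 [-1, 0, 1],
 [1, 1, 0]]
  V a = (-1, 1, 2)
Solving gives a = (-1, 3, 0).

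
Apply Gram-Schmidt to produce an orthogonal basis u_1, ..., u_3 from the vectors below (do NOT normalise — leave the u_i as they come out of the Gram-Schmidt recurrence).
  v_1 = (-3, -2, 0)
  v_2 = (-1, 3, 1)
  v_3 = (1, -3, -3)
Orthogonal basis:
  u_1 = (-3, -2, 0)
  u_2 = (-22/13, 33/13, 1)
  u_3 = (-22/67, 33/67, -121/67)

Apply the Gram-Schmidt recurrence
  u_1 = v_1
  u_i = v_i − Σ_{j<i} ((v_i · u_j) / (u_j · u_j)) · u_j.

Step by step this gives:
  u_1 = (-3, -2, 0)
  u_2 = (-22/13, 33/13, 1)
  u_3 = (-22/67, 33/67, -121/67)

Orthogonality check:
  u_2 · u_1 = 0 (should be 0)
  u_3 · u_1 = 0 (should be 0)
  u_3 · u_2 = 0 (should be 0)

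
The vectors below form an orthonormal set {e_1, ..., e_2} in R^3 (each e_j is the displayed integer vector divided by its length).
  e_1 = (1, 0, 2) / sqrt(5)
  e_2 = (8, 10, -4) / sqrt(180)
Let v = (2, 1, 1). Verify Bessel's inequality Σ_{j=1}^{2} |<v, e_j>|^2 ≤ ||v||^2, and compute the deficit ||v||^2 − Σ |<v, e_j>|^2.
Σ |<v, e_j>|^2 = 53/9; ||v||^2 = 6; deficit = 1/9

Write each e_j = u_j / sqrt(<u_j, u_j>) where u_j is the displayed integer vector. Then <v, e_j> = <v, u_j> / sqrt(<u_j, u_j>), so |<v, e_j>|^2 = <v, u_j>^2 / <u_j, u_j>.
Coefficients: <v, e_1> = 4/sqrt(5), <v, e_2> = 22/sqrt(180).
Square and sum: Σ |<v, e_j>|^2 = 53/9.
Compute ||v||^2 = v·v = 6.
Deficit = 6 − 53/9 = 1/9 ≥ 0, confirming Bessel's inequality. (The deficit equals ||v − Σ <v,e_j> e_j||^2, the squared distance from v to span{e_j}.)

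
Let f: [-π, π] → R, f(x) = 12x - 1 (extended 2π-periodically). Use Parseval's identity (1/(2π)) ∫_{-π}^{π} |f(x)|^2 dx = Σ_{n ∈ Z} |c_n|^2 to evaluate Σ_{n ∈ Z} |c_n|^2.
Σ |c_n|^2 = 48π^2 + 1

Expand and integrate term by term over [-π, π]:
  ∫ (12x)^2 dx = 144·(2π^3/3); ∫ 2·12·(-1)·x dx = 0 (odd integrand); ∫ (-1)^2 dx = 1·2π.
So (1/(2π)) ∫_{-π}^{π} (12x - 1)^2 dx = 144π^2/3 + 1 = 48π^2 + 1.
Parseval ⇒ Σ |c_n|^2 = 48π^2 + 1.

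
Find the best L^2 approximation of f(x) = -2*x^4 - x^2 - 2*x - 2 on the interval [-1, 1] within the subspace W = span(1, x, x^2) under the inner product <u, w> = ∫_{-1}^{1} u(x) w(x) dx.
g(x) = -19*x^2/7 - 2*x - 64/35

The best approximation g ∈ W is the orthogonal projection of f onto W. Writing g = a_0 + a_1 x + a_2 x^2, the coefficients solve the normal equations G · a = b where
  G_{ij} = <φ_i, φ_j> and b_i = <f, φ_i>, with φ_0 = 1, φ_1 = x, φ_2 = x^2.
G =
  [2, 0, 2/3]
  [0, 2/3, 0]
  [2/3, 0, 2/5],
b = (-82/15, -4/3, -242/105).
Solving gives a_0 = -64/35, a_1 = -2, a_2 = -19/7, so
  g(x) = -19*x^2/7 - 2*x - 64/35.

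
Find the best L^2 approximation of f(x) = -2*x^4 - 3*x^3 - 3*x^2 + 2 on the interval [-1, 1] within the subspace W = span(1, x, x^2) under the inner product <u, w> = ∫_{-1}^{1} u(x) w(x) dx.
g(x) = -33*x^2/7 - 9*x/5 + 76/35

The best approximation g ∈ W is the orthogonal projection of f onto W. Writing g = a_0 + a_1 x + a_2 x^2, the coefficients solve the normal equations G · a = b where
  G_{ij} = <φ_i, φ_j> and b_i = <f, φ_i>, with φ_0 = 1, φ_1 = x, φ_2 = x^2.
G =
  [2, 0, 2/3]
  [0, 2/3, 0]
  [2/3, 0, 2/5],
b = (6/5, -6/5, -46/105).
Solving gives a_0 = 76/35, a_1 = -9/5, a_2 = -33/7, so
  g(x) = -33*x^2/7 - 9*x/5 + 76/35.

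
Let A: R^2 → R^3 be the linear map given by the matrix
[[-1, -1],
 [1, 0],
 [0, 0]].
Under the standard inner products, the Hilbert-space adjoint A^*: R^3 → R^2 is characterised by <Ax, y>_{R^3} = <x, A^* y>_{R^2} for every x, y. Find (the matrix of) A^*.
A^* = A^T =
[[-1, 1, 0],
 [-1, 0, 0]]

For real matrices with standard dot products, the defining identity <Ax, y> = <x, A^* y> gives (Ax)^T y = x^T (A^*) y, i.e. x^T A^T y = x^T (A^*) y. Since this holds for all x, y, we must have A^* = A^T. Therefore
A^* =
[[-1, 1, 0],
 [-1, 0, 0]].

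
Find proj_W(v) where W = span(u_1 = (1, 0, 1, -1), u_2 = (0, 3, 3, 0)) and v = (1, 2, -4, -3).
proj_W(v) = (2/5, -6/5, -4/5, -2/5)

Set up U = [u_1 | ... | u_2] ∈ R^(4×2). The projector onto W = col(U) is P = U (U^T U)^(-1) U^T.
Compute U^T U =
  [3, 3]
  [3, 18],
and U^T v = (0, -6).
Solve U^T U · c = U^T v for the coefficients: c = (2/5, -2/5). The projection is proj_W(v) = U c.
Check: (v - proj_W(v)) · u_1 = 0  (should be 0).
Check: (v - proj_W(v)) · u_2 = 0  (should be 0).
Result: proj_W(v) = (2/5, -6/5, -4/5, -2/5).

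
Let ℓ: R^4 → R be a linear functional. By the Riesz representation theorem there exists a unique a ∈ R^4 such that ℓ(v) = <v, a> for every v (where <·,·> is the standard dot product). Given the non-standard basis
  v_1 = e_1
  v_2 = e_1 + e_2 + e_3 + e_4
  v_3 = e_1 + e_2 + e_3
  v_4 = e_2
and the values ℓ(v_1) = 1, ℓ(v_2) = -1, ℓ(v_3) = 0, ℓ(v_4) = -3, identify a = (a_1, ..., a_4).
a = (1, -3, 2, -1)

Write a = (a_1, ..., a_4) in the standard basis. For each basis vector v_i, ℓ(v_i) = <v_i, a> is a linear equation in the a_j's. Collect the n equations into a matrix system V a = ℓ, where row i of V is v_i (expressed in the standard basis). Since V is invertible (lower-triangular with 1s on the diagonal, up to permutation), solve by back-substitution:
  V =
[[1, 0, 0, 0],
 [1, 1, 1, 1],
 [1, 1, 1, 0],
 [0, 1, 0, 0]]
  V a = (1, -1, 0, -3)
Solving gives a = (1, -3, 2, -1).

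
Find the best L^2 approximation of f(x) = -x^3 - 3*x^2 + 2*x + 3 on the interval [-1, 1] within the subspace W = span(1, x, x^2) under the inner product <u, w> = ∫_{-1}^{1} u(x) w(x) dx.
g(x) = -3*x^2 + 7*x/5 + 3

The best approximation g ∈ W is the orthogonal projection of f onto W. Writing g = a_0 + a_1 x + a_2 x^2, the coefficients solve the normal equations G · a = b where
  G_{ij} = <φ_i, φ_j> and b_i = <f, φ_i>, with φ_0 = 1, φ_1 = x, φ_2 = x^2.
G =
  [2, 0, 2/3]
  [0, 2/3, 0]
  [2/3, 0, 2/5],
b = (4, 14/15, 4/5).
Solving gives a_0 = 3, a_1 = 7/5, a_2 = -3, so
  g(x) = -3*x^2 + 7*x/5 + 3.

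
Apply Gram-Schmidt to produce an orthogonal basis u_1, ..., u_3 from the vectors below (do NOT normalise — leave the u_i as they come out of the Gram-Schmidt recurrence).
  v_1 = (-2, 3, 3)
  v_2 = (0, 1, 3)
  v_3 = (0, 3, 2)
Orthogonal basis:
  u_1 = (-2, 3, 3)
  u_2 = (12/11, -7/11, 15/11)
  u_3 = (21/19, 21/19, -7/19)

Apply the Gram-Schmidt recurrence
  u_1 = v_1
  u_i = v_i − Σ_{j<i} ((v_i · u_j) / (u_j · u_j)) · u_j.

Step by step this gives:
  u_1 = (-2, 3, 3)
  u_2 = (12/11, -7/11, 15/11)
  u_3 = (21/19, 21/19, -7/19)

Orthogonality check:
  u_2 · u_1 = 0 (should be 0)
  u_3 · u_1 = 0 (should be 0)
  u_3 · u_2 = 0 (should be 0)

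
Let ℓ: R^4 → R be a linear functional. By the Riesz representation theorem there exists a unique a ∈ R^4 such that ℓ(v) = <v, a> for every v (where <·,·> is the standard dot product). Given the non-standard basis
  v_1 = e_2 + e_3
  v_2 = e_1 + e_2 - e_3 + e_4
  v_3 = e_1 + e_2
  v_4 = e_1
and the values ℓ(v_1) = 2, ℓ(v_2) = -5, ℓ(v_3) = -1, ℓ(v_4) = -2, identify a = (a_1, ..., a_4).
a = (-2, 1, 1, -3)

Write a = (a_1, ..., a_4) in the standard basis. For each basis vector v_i, ℓ(v_i) = <v_i, a> is a linear equation in the a_j's. Collect the n equations into a matrix system V a = ℓ, where row i of V is v_i (expressed in the standard basis). Since V is invertible (lower-triangular with 1s on the diagonal, up to permutation), solve by back-substitution:
  V =
[[0, 1, 1, 0],
 [1, 1, -1, 1],
 [1, 1, 0, 0],
 [1, 0, 0, 0]]
  V a = (2, -5, -1, -2)
Solving gives a = (-2, 1, 1, -3).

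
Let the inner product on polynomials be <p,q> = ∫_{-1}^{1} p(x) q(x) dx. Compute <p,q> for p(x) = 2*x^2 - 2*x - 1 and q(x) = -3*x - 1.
<p,q> = 14/3

Expand the product: p(x)·q(x) = -6*x^3 + 4*x^2 + 5*x + 1.
∫_{-1}^{1} of each monomial x^k gives [2/(k+1) if k even, 0 if k odd]. Integrating term-by-term (or equivalently evaluating the antiderivative F(x) = -3*x^4/2 + 4*x^3/3 + 5*x^2/2 + x at the endpoints):
  F(1) − F(−1) = 10/3 − (-4/3) = 14/3.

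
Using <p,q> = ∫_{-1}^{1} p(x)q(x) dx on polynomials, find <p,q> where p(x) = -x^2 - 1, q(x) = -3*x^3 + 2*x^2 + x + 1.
<p,q> = -24/5

Expand the product: p(x)·q(x) = 3*x^5 - 2*x^4 + 2*x^3 - 3*x^2 - x - 1.
∫_{-1}^{1} of each monomial x^k gives [2/(k+1) if k even, 0 if k odd]. Integrating term-by-term (or equivalently evaluating the antiderivative F(x) = x^6/2 - 2*x^5/5 + x^4/2 - x^3 - x^2/2 - x at the endpoints):
  F(1) − F(−1) = -19/10 − (29/10) = -24/5.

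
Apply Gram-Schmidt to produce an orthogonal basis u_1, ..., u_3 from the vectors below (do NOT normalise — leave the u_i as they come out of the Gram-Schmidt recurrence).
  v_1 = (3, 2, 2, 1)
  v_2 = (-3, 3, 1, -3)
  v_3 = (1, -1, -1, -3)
Orthogonal basis:
  u_1 = (3, 2, 2, 1)
  u_2 = (-7/3, 31/9, 13/9, -25/9)
  u_3 = (215/122, -85/122, -75/122, -325/122)

Apply the Gram-Schmidt recurrence
  u_1 = v_1
  u_i = v_i − Σ_{j<i} ((v_i · u_j) / (u_j · u_j)) · u_j.

Step by step this gives:
  u_1 = (3, 2, 2, 1)
  u_2 = (-7/3, 31/9, 13/9, -25/9)
  u_3 = (215/122, -85/122, -75/122, -325/122)

Orthogonality check:
  u_2 · u_1 = 0 (should be 0)
  u_3 · u_1 = 0 (should be 0)
  u_3 · u_2 = 0 (should be 0)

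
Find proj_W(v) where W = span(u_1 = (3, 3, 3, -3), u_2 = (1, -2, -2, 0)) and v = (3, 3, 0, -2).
proj_W(v) = (25/9, 13/9, 13/9, -7/3)

Set up U = [u_1 | ... | u_2] ∈ R^(4×2). The projector onto W = col(U) is P = U (U^T U)^(-1) U^T.
Compute U^T U =
  [36, -9]
  [-9, 9],
and U^T v = (24, -3).
Solve U^T U · c = U^T v for the coefficients: c = (7/9, 4/9). The projection is proj_W(v) = U c.
Check: (v - proj_W(v)) · u_1 = 0  (should be 0).
Check: (v - proj_W(v)) · u_2 = 0  (should be 0).
Result: proj_W(v) = (25/9, 13/9, 13/9, -7/3).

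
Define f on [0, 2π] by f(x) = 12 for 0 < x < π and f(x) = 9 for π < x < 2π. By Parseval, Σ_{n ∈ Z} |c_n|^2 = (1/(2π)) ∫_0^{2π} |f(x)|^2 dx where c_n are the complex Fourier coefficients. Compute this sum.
Σ |c_n|^2 = 225/2

Parseval equates the L^2 energy of f (normalised by 1/(2π)) with the ℓ^2 sum of its Fourier coefficients: (1/(2π)) ∫_0^{2π} |f|^2 = Σ |c_n|^2.
Compute the left side: (1/(2π)) [∫_0^π 12^2 dx + ∫_π^{2π} 9^2 dx] = (1/(2π)) · (144π + 81π) = (144 + 81)/2 = 225/2.
So Σ_{n ∈ Z} |c_n|^2 = 225/2.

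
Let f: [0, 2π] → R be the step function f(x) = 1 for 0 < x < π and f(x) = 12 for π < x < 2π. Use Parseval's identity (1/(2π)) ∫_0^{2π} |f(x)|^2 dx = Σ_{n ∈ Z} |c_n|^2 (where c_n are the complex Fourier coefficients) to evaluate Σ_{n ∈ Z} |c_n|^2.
Σ |c_n|^2 = 145/2

Parseval equates the L^2 energy of f (normalised by 1/(2π)) with the ℓ^2 sum of its Fourier coefficients: (1/(2π)) ∫_0^{2π} |f|^2 = Σ |c_n|^2.
Compute the left side: (1/(2π)) [∫_0^π 1^2 dx + ∫_π^{2π} 12^2 dx] = (1/(2π)) · (1π + 144π) = (1 + 144)/2 = 145/2.
So Σ_{n ∈ Z} |c_n|^2 = 145/2.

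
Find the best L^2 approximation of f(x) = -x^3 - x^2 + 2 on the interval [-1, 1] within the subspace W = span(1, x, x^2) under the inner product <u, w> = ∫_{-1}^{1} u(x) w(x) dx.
g(x) = -x^2 - 3*x/5 + 2

The best approximation g ∈ W is the orthogonal projection of f onto W. Writing g = a_0 + a_1 x + a_2 x^2, the coefficients solve the normal equations G · a = b where
  G_{ij} = <φ_i, φ_j> and b_i = <f, φ_i>, with φ_0 = 1, φ_1 = x, φ_2 = x^2.
G =
  [2, 0, 2/3]
  [0, 2/3, 0]
  [2/3, 0, 2/5],
b = (10/3, -2/5, 14/15).
Solving gives a_0 = 2, a_1 = -3/5, a_2 = -1, so
  g(x) = -x^2 - 3*x/5 + 2.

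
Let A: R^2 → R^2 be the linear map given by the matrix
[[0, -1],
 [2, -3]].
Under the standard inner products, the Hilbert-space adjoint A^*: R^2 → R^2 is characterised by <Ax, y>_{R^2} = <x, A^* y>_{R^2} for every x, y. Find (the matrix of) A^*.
A^* = A^T =
[[0, 2],
 [-1, -3]]

For real matrices with standard dot products, the defining identity <Ax, y> = <x, A^* y> gives (Ax)^T y = x^T (A^*) y, i.e. x^T A^T y = x^T (A^*) y. Since this holds for all x, y, we must have A^* = A^T. Therefore
A^* =
[[0, 2],
 [-1, -3]].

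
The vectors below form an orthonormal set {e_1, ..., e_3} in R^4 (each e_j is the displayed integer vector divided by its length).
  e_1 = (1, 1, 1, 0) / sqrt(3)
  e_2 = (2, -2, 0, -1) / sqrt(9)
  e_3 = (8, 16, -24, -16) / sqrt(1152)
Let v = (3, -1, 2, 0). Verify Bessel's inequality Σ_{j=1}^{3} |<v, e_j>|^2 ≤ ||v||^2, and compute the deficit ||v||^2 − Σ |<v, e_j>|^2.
Σ |<v, e_j>|^2 = 83/6; ||v||^2 = 14; deficit = 1/6

Write each e_j = u_j / sqrt(<u_j, u_j>) where u_j is the displayed integer vector. Then <v, e_j> = <v, u_j> / sqrt(<u_j, u_j>), so |<v, e_j>|^2 = <v, u_j>^2 / <u_j, u_j>.
Coefficients: <v, e_1> = 4/sqrt(3), <v, e_2> = 8/sqrt(9), <v, e_3> = -40/sqrt(1152).
Square and sum: Σ |<v, e_j>|^2 = 83/6.
Compute ||v||^2 = v·v = 14.
Deficit = 14 − 83/6 = 1/6 ≥ 0, confirming Bessel's inequality. (The deficit equals ||v − Σ <v,e_j> e_j||^2, the squared distance from v to span{e_j}.)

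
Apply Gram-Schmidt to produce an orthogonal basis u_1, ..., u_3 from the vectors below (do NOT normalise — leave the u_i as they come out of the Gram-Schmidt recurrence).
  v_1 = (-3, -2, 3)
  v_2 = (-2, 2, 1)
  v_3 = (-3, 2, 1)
Orthogonal basis:
  u_1 = (-3, -2, 3)
  u_2 = (-29/22, 27/11, 7/22)
  u_3 = (-64/173, -24/173, -80/173)

Apply the Gram-Schmidt recurrence
  u_1 = v_1
  u_i = v_i − Σ_{j<i} ((v_i · u_j) / (u_j · u_j)) · u_j.

Step by step this gives:
  u_1 = (-3, -2, 3)
  u_2 = (-29/22, 27/11, 7/22)
  u_3 = (-64/173, -24/173, -80/173)

Orthogonality check:
  u_2 · u_1 = 0 (should be 0)
  u_3 · u_1 = 0 (should be 0)
  u_3 · u_2 = 0 (should be 0)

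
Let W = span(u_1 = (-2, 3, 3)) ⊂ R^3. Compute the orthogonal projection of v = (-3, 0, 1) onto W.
proj_W(v) = (-9/11, 27/22, 27/22)

Set up U = [u_1 | ... | u_1] ∈ R^(3×1). The projector onto W = col(U) is P = U (U^T U)^(-1) U^T.
Compute U^T U =
  [22],
and U^T v = (9).
Solve U^T U · c = U^T v for the coefficients: c = (9/22). The projection is proj_W(v) = U c.
Check: (v - proj_W(v)) · u_1 = 0  (should be 0).
Result: proj_W(v) = (-9/11, 27/22, 27/22).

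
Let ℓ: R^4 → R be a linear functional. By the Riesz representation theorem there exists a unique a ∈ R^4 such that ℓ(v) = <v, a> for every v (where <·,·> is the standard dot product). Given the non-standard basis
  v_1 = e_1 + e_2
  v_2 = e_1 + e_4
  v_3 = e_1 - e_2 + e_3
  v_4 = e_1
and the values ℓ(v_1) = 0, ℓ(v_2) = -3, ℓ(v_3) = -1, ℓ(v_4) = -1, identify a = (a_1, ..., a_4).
a = (-1, 1, 1, -2)

Write a = (a_1, ..., a_4) in the standard basis. For each basis vector v_i, ℓ(v_i) = <v_i, a> is a linear equation in the a_j's. Collect the n equations into a matrix system V a = ℓ, where row i of V is v_i (expressed in the standard basis). Since V is invertible (lower-triangular with 1s on the diagonal, up to permutation), solve by back-substitution:
  V =
[[1, 1, 0, 0],
 [1, 0, 0, 1],
 [1, -1, 1, 0],
 [1, 0, 0, 0]]
  V a = (0, -3, -1, -1)
Solving gives a = (-1, 1, 1, -2).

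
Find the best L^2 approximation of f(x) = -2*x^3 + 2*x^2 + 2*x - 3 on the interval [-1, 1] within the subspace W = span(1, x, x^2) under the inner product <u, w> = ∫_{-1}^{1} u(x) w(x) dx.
g(x) = 2*x^2 + 4*x/5 - 3

The best approximation g ∈ W is the orthogonal projection of f onto W. Writing g = a_0 + a_1 x + a_2 x^2, the coefficients solve the normal equations G · a = b where
  G_{ij} = <φ_i, φ_j> and b_i = <f, φ_i>, with φ_0 = 1, φ_1 = x, φ_2 = x^2.
G =
  [2, 0, 2/3]
  [0, 2/3, 0]
  [2/3, 0, 2/5],
b = (-14/3, 8/15, -6/5).
Solving gives a_0 = -3, a_1 = 4/5, a_2 = 2, so
  g(x) = 2*x^2 + 4*x/5 - 3.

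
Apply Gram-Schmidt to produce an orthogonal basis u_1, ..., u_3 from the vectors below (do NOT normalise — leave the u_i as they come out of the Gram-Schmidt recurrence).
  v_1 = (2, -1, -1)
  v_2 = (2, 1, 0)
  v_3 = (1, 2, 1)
Orthogonal basis:
  u_1 = (2, -1, -1)
  u_2 = (1, 3/2, 1/2)
  u_3 = (1/21, -2/21, 4/21)

Apply the Gram-Schmidt recurrence
  u_1 = v_1
  u_i = v_i − Σ_{j<i} ((v_i · u_j) / (u_j · u_j)) · u_j.

Step by step this gives:
  u_1 = (2, -1, -1)
  u_2 = (1, 3/2, 1/2)
  u_3 = (1/21, -2/21, 4/21)

Orthogonality check:
  u_2 · u_1 = 0 (should be 0)
  u_3 · u_1 = 0 (should be 0)
  u_3 · u_2 = 0 (should be 0)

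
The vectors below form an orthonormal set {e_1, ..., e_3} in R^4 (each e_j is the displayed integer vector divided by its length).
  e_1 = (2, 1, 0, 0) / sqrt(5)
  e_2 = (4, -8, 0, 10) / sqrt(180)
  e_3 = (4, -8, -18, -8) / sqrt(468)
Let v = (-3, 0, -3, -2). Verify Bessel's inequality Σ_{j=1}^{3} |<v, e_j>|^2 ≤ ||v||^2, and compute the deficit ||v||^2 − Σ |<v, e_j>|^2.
Σ |<v, e_j>|^2 = 261/13; ||v||^2 = 22; deficit = 25/13

Write each e_j = u_j / sqrt(<u_j, u_j>) where u_j is the displayed integer vector. Then <v, e_j> = <v, u_j> / sqrt(<u_j, u_j>), so |<v, e_j>|^2 = <v, u_j>^2 / <u_j, u_j>.
Coefficients: <v, e_1> = -6/sqrt(5), <v, e_2> = -32/sqrt(180), <v, e_3> = 58/sqrt(468).
Square and sum: Σ |<v, e_j>|^2 = 261/13.
Compute ||v||^2 = v·v = 22.
Deficit = 22 − 261/13 = 25/13 ≥ 0, confirming Bessel's inequality. (The deficit equals ||v − Σ <v,e_j> e_j||^2, the squared distance from v to span{e_j}.)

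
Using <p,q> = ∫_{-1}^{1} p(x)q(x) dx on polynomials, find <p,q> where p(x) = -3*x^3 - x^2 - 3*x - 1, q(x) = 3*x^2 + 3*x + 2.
<p,q> = -272/15

Expand the product: p(x)·q(x) = -9*x^5 - 12*x^4 - 18*x^3 - 14*x^2 - 9*x - 2.
∫_{-1}^{1} of each monomial x^k gives [2/(k+1) if k even, 0 if k odd]. Integrating term-by-term (or equivalently evaluating the antiderivative F(x) = -3*x^6/2 - 12*x^5/5 - 9*x^4/2 - 14*x^3/3 - 9*x^2/2 - 2*x at the endpoints):
  F(1) − F(−1) = -587/30 − (-43/30) = -272/15.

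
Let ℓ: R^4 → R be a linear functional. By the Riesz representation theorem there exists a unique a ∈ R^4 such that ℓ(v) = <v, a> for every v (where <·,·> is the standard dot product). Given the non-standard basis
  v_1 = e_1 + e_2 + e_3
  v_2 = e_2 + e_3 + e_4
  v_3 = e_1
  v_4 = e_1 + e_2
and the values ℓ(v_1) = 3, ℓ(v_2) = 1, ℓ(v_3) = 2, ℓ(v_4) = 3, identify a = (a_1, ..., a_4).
a = (2, 1, 0, 0)

Write a = (a_1, ..., a_4) in the standard basis. For each basis vector v_i, ℓ(v_i) = <v_i, a> is a linear equation in the a_j's. Collect the n equations into a matrix system V a = ℓ, where row i of V is v_i (expressed in the standard basis). Since V is invertible (lower-triangular with 1s on the diagonal, up to permutation), solve by back-substitution:
  V =
[[1, 1, 1, 0],
 [0, 1, 1, 1],
 [1, 0, 0, 0],
 [1, 1, 0, 0]]
  V a = (3, 1, 2, 3)
Solving gives a = (2, 1, 0, 0).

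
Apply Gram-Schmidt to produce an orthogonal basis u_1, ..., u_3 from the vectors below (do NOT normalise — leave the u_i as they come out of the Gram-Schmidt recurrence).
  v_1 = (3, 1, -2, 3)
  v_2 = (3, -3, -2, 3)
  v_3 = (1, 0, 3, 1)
Orthogonal basis:
  u_1 = (3, 1, -2, 3)
  u_2 = (12/23, -88/23, -8/23, 12/23)
  u_3 = (1, 0, 3, 1)

Apply the Gram-Schmidt recurrence
  u_1 = v_1
  u_i = v_i − Σ_{j<i} ((v_i · u_j) / (u_j · u_j)) · u_j.

Step by step this gives:
  u_1 = (3, 1, -2, 3)
  u_2 = (12/23, -88/23, -8/23, 12/23)
  u_3 = (1, 0, 3, 1)

Orthogonality check:
  u_2 · u_1 = 0 (should be 0)
  u_3 · u_1 = 0 (should be 0)
  u_3 · u_2 = 0 (should be 0)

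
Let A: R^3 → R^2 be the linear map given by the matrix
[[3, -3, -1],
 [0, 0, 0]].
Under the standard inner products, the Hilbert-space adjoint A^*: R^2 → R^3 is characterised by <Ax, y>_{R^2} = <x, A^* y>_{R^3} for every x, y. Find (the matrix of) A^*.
A^* = A^T =
[[3, 0],
 [-3, 0],
 [-1, 0]]

For real matrices with standard dot products, the defining identity <Ax, y> = <x, A^* y> gives (Ax)^T y = x^T (A^*) y, i.e. x^T A^T y = x^T (A^*) y. Since this holds for all x, y, we must have A^* = A^T. Therefore
A^* =
[[3, 0],
 [-3, 0],
 [-1, 0]].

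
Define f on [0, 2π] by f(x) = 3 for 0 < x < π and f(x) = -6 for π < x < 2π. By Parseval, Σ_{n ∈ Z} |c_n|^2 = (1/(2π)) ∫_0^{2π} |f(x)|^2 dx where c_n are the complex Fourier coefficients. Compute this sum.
Σ |c_n|^2 = 45/2

Parseval equates the L^2 energy of f (normalised by 1/(2π)) with the ℓ^2 sum of its Fourier coefficients: (1/(2π)) ∫_0^{2π} |f|^2 = Σ |c_n|^2.
Compute the left side: (1/(2π)) [∫_0^π 3^2 dx + ∫_π^{2π} (-6)^2 dx] = (1/(2π)) · (9π + 36π) = (9 + 36)/2 = 45/2.
So Σ_{n ∈ Z} |c_n|^2 = 45/2.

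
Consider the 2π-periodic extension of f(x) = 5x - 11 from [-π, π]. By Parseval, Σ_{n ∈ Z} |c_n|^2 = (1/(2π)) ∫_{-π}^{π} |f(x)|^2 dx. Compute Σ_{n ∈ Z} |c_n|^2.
Σ |c_n|^2 = 25π^2/3 + 121

Expand and integrate term by term over [-π, π]:
  ∫ (5x)^2 dx = 25·(2π^3/3); ∫ 2·5·(-11)·x dx = 0 (odd integrand); ∫ (-11)^2 dx = 121·2π.
So (1/(2π)) ∫_{-π}^{π} (5x - 11)^2 dx = 25π^2/3 + 121 = 25π^2/3 + 121.
Parseval ⇒ Σ |c_n|^2 = 25π^2/3 + 121.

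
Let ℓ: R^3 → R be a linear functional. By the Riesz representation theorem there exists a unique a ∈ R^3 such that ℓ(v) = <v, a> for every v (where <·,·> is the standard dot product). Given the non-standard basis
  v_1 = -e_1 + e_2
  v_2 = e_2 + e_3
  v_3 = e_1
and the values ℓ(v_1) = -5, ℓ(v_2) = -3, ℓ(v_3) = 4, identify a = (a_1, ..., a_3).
a = (4, -1, -2)

Write a = (a_1, ..., a_3) in the standard basis. For each basis vector v_i, ℓ(v_i) = <v_i, a> is a linear equation in the a_j's. Collect the n equations into a matrix system V a = ℓ, where row i of V is v_i (expressed in the standard basis). Since V is invertible (lower-triangular with 1s on the diagonal, up to permutation), solve by back-substitution:
  V =
[[-1, 1, 0],
 [0, 1, 1],
 [1, 0, 0]]
  V a = (-5, -3, 4)
Solving gives a = (4, -1, -2).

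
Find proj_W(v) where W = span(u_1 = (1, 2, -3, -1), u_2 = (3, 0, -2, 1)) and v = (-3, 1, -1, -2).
proj_W(v) = (-373/146, 128/73, -25/73, -295/146)

Set up U = [u_1 | ... | u_2] ∈ R^(4×2). The projector onto W = col(U) is P = U (U^T U)^(-1) U^T.
Compute U^T U =
  [15, 8]
  [8, 14],
and U^T v = (4, -9).
Solve U^T U · c = U^T v for the coefficients: c = (64/73, -167/146). The projection is proj_W(v) = U c.
Check: (v - proj_W(v)) · u_1 = 0  (should be 0).
Check: (v - proj_W(v)) · u_2 = 0  (should be 0).
Result: proj_W(v) = (-373/146, 128/73, -25/73, -295/146).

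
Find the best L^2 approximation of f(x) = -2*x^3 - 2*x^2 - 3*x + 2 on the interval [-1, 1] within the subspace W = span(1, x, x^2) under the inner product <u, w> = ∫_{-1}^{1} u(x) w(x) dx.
g(x) = -2*x^2 - 21*x/5 + 2

The best approximation g ∈ W is the orthogonal projection of f onto W. Writing g = a_0 + a_1 x + a_2 x^2, the coefficients solve the normal equations G · a = b where
  G_{ij} = <φ_i, φ_j> and b_i = <f, φ_i>, with φ_0 = 1, φ_1 = x, φ_2 = x^2.
G =
  [2, 0, 2/3]
  [0, 2/3, 0]
  [2/3, 0, 2/5],
b = (8/3, -14/5, 8/15).
Solving gives a_0 = 2, a_1 = -21/5, a_2 = -2, so
  g(x) = -2*x^2 - 21*x/5 + 2.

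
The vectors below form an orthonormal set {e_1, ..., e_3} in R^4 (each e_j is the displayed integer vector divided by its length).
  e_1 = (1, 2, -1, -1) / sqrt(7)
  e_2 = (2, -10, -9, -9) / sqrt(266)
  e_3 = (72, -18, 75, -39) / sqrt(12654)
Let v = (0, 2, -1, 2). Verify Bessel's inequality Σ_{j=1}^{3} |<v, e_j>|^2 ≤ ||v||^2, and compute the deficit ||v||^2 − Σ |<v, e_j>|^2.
Σ |<v, e_j>|^2 = 269/37; ||v||^2 = 9; deficit = 64/37

Write each e_j = u_j / sqrt(<u_j, u_j>) where u_j is the displayed integer vector. Then <v, e_j> = <v, u_j> / sqrt(<u_j, u_j>), so |<v, e_j>|^2 = <v, u_j>^2 / <u_j, u_j>.
Coefficients: <v, e_1> = 3/sqrt(7), <v, e_2> = -29/sqrt(266), <v, e_3> = -189/sqrt(12654).
Square and sum: Σ |<v, e_j>|^2 = 269/37.
Compute ||v||^2 = v·v = 9.
Deficit = 9 − 269/37 = 64/37 ≥ 0, confirming Bessel's inequality. (The deficit equals ||v − Σ <v,e_j> e_j||^2, the squared distance from v to span{e_j}.)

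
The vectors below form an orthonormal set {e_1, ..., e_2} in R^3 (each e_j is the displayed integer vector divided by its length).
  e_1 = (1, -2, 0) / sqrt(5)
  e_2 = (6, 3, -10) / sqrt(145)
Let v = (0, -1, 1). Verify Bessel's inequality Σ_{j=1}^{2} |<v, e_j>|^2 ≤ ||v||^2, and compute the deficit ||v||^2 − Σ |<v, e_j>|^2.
Σ |<v, e_j>|^2 = 57/29; ||v||^2 = 2; deficit = 1/29

Write each e_j = u_j / sqrt(<u_j, u_j>) where u_j is the displayed integer vector. Then <v, e_j> = <v, u_j> / sqrt(<u_j, u_j>), so |<v, e_j>|^2 = <v, u_j>^2 / <u_j, u_j>.
Coefficients: <v, e_1> = 2/sqrt(5), <v, e_2> = -13/sqrt(145).
Square and sum: Σ |<v, e_j>|^2 = 57/29.
Compute ||v||^2 = v·v = 2.
Deficit = 2 − 57/29 = 1/29 ≥ 0, confirming Bessel's inequality. (The deficit equals ||v − Σ <v,e_j> e_j||^2, the squared distance from v to span{e_j}.)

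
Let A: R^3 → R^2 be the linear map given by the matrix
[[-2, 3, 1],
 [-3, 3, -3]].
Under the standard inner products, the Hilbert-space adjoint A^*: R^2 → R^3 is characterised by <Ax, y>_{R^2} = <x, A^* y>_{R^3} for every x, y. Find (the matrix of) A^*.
A^* = A^T =
[[-2, -3],
 [3, 3],
 [1, -3]]

For real matrices with standard dot products, the defining identity <Ax, y> = <x, A^* y> gives (Ax)^T y = x^T (A^*) y, i.e. x^T A^T y = x^T (A^*) y. Since this holds for all x, y, we must have A^* = A^T. Therefore
A^* =
[[-2, -3],
 [3, 3],
 [1, -3]].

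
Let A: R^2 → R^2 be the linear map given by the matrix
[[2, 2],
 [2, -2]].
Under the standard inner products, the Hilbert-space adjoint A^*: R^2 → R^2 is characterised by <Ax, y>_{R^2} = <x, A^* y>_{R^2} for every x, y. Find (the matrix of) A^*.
A^* = A^T =
[[2, 2],
 [2, -2]]

For real matrices with standard dot products, the defining identity <Ax, y> = <x, A^* y> gives (Ax)^T y = x^T (A^*) y, i.e. x^T A^T y = x^T (A^*) y. Since this holds for all x, y, we must have A^* = A^T. Therefore
A^* =
[[2, 2],
 [2, -2]].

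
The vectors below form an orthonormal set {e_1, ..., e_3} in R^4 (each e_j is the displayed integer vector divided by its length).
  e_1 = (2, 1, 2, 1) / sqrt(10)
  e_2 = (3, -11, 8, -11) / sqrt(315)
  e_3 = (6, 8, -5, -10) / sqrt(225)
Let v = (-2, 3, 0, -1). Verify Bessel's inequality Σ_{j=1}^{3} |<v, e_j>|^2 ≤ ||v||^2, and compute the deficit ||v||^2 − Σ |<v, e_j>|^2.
Σ |<v, e_j>|^2 = 126/25; ||v||^2 = 14; deficit = 224/25

Write each e_j = u_j / sqrt(<u_j, u_j>) where u_j is the displayed integer vector. Then <v, e_j> = <v, u_j> / sqrt(<u_j, u_j>), so |<v, e_j>|^2 = <v, u_j>^2 / <u_j, u_j>.
Coefficients: <v, e_1> = -2/sqrt(10), <v, e_2> = -28/sqrt(315), <v, e_3> = 22/sqrt(225).
Square and sum: Σ |<v, e_j>|^2 = 126/25.
Compute ||v||^2 = v·v = 14.
Deficit = 14 − 126/25 = 224/25 ≥ 0, confirming Bessel's inequality. (The deficit equals ||v − Σ <v,e_j> e_j||^2, the squared distance from v to span{e_j}.)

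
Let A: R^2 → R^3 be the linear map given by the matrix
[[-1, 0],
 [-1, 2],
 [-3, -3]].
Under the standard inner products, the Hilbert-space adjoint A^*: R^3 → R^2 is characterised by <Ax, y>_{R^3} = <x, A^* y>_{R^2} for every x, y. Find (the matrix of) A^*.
A^* = A^T =
[[-1, -1, -3],
 [0, 2, -3]]

For real matrices with standard dot products, the defining identity <Ax, y> = <x, A^* y> gives (Ax)^T y = x^T (A^*) y, i.e. x^T A^T y = x^T (A^*) y. Since this holds for all x, y, we must have A^* = A^T. Therefore
A^* =
[[-1, -1, -3],
 [0, 2, -3]].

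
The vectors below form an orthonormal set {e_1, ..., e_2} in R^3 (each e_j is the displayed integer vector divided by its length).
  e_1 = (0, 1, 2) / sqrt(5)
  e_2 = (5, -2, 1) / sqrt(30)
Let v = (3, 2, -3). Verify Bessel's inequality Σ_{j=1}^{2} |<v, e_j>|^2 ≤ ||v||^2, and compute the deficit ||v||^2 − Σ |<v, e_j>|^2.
Σ |<v, e_j>|^2 = 16/3; ||v||^2 = 22; deficit = 50/3

Write each e_j = u_j / sqrt(<u_j, u_j>) where u_j is the displayed integer vector. Then <v, e_j> = <v, u_j> / sqrt(<u_j, u_j>), so |<v, e_j>|^2 = <v, u_j>^2 / <u_j, u_j>.
Coefficients: <v, e_1> = -4/sqrt(5), <v, e_2> = 8/sqrt(30).
Square and sum: Σ |<v, e_j>|^2 = 16/3.
Compute ||v||^2 = v·v = 22.
Deficit = 22 − 16/3 = 50/3 ≥ 0, confirming Bessel's inequality. (The deficit equals ||v − Σ <v,e_j> e_j||^2, the squared distance from v to span{e_j}.)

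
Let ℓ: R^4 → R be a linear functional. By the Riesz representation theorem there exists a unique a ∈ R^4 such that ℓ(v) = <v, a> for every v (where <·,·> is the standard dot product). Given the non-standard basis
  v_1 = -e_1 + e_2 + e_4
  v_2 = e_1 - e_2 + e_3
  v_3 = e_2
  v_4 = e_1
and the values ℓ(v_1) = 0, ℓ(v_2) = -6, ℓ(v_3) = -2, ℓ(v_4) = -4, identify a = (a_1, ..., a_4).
a = (-4, -2, -4, -2)

Write a = (a_1, ..., a_4) in the standard basis. For each basis vector v_i, ℓ(v_i) = <v_i, a> is a linear equation in the a_j's. Collect the n equations into a matrix system V a = ℓ, where row i of V is v_i (expressed in the standard basis). Since V is invertible (lower-triangular with 1s on the diagonal, up to permutation), solve by back-substitution:
  V =
[[-1, 1, 0, 1],
 [1, -1, 1, 0],
 [0, 1, 0, 0],
 [1, 0, 0, 0]]
  V a = (0, -6, -2, -4)
Solving gives a = (-4, -2, -4, -2).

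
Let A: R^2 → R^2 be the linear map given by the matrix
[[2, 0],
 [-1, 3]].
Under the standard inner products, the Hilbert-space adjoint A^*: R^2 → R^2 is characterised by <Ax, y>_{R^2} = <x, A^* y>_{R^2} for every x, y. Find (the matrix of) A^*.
A^* = A^T =
[[2, -1],
 [0, 3]]

For real matrices with standard dot products, the defining identity <Ax, y> = <x, A^* y> gives (Ax)^T y = x^T (A^*) y, i.e. x^T A^T y = x^T (A^*) y. Since this holds for all x, y, we must have A^* = A^T. Therefore
A^* =
[[2, -1],
 [0, 3]].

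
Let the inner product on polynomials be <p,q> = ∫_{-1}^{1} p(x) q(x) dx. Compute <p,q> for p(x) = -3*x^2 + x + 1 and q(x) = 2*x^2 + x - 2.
<p,q> = -2/5

Expand the product: p(x)·q(x) = -6*x^4 - x^3 + 9*x^2 - x - 2.
∫_{-1}^{1} of each monomial x^k gives [2/(k+1) if k even, 0 if k odd]. Integrating term-by-term (or equivalently evaluating the antiderivative F(x) = -6*x^5/5 - x^4/4 + 3*x^3 - x^2/2 - 2*x at the endpoints):
  F(1) − F(−1) = -19/20 − (-11/20) = -2/5.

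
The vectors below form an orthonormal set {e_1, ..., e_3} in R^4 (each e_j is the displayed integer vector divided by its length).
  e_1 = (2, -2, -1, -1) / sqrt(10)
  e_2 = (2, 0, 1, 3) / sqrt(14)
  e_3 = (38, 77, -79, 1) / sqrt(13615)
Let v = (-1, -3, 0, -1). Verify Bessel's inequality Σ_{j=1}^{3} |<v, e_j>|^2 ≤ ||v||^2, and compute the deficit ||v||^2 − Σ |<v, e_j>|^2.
Σ |<v, e_j>|^2 = 3750/389; ||v||^2 = 11; deficit = 529/389

Write each e_j = u_j / sqrt(<u_j, u_j>) where u_j is the displayed integer vector. Then <v, e_j> = <v, u_j> / sqrt(<u_j, u_j>), so |<v, e_j>|^2 = <v, u_j>^2 / <u_j, u_j>.
Coefficients: <v, e_1> = 5/sqrt(10), <v, e_2> = -5/sqrt(14), <v, e_3> = -270/sqrt(13615).
Square and sum: Σ |<v, e_j>|^2 = 3750/389.
Compute ||v||^2 = v·v = 11.
Deficit = 11 − 3750/389 = 529/389 ≥ 0, confirming Bessel's inequality. (The deficit equals ||v − Σ <v,e_j> e_j||^2, the squared distance from v to span{e_j}.)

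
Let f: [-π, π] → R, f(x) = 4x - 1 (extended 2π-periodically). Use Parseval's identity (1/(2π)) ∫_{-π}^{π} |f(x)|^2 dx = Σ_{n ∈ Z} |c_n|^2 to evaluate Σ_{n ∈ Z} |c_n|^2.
Σ |c_n|^2 = 16π^2/3 + 1

Expand and integrate term by term over [-π, π]:
  ∫ (4x)^2 dx = 16·(2π^3/3); ∫ 2·4·(-1)·x dx = 0 (odd integrand); ∫ (-1)^2 dx = 1·2π.
So (1/(2π)) ∫_{-π}^{π} (4x - 1)^2 dx = 16π^2/3 + 1 = 16π^2/3 + 1.
Parseval ⇒ Σ |c_n|^2 = 16π^2/3 + 1.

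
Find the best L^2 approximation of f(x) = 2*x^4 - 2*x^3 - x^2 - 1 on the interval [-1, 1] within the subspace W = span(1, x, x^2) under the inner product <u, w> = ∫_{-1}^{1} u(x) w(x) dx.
g(x) = 5*x^2/7 - 6*x/5 - 41/35

The best approximation g ∈ W is the orthogonal projection of f onto W. Writing g = a_0 + a_1 x + a_2 x^2, the coefficients solve the normal equations G · a = b where
  G_{ij} = <φ_i, φ_j> and b_i = <f, φ_i>, with φ_0 = 1, φ_1 = x, φ_2 = x^2.
G =
  [2, 0, 2/3]
  [0, 2/3, 0]
  [2/3, 0, 2/5],
b = (-28/15, -4/5, -52/105).
Solving gives a_0 = -41/35, a_1 = -6/5, a_2 = 5/7, so
  g(x) = 5*x^2/7 - 6*x/5 - 41/35.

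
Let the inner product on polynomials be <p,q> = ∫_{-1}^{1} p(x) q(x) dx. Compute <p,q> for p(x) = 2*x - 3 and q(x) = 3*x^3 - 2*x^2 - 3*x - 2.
<p,q> = 72/5

Expand the product: p(x)·q(x) = 6*x^4 - 13*x^3 + 5*x + 6.
∫_{-1}^{1} of each monomial x^k gives [2/(k+1) if k even, 0 if k odd]. Integrating term-by-term (or equivalently evaluating the antiderivative F(x) = 6*x^5/5 - 13*x^4/4 + 5*x^2/2 + 6*x at the endpoints):
  F(1) − F(−1) = 129/20 − (-159/20) = 72/5.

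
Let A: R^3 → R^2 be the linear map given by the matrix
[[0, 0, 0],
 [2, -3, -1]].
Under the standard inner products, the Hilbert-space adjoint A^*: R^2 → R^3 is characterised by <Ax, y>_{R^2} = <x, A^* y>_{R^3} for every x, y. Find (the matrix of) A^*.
A^* = A^T =
[[0, 2],
 [0, -3],
 [0, -1]]

For real matrices with standard dot products, the defining identity <Ax, y> = <x, A^* y> gives (Ax)^T y = x^T (A^*) y, i.e. x^T A^T y = x^T (A^*) y. Since this holds for all x, y, we must have A^* = A^T. Therefore
A^* =
[[0, 2],
 [0, -3],
 [0, -1]].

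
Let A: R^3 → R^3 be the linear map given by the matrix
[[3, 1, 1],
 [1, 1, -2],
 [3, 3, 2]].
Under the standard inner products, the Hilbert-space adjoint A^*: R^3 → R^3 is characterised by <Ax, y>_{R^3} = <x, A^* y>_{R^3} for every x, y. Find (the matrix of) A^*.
A^* = A^T =
[[3, 1, 3],
 [1, 1, 3],
 [1, -2, 2]]

For real matrices with standard dot products, the defining identity <Ax, y> = <x, A^* y> gives (Ax)^T y = x^T (A^*) y, i.e. x^T A^T y = x^T (A^*) y. Since this holds for all x, y, we must have A^* = A^T. Therefore
A^* =
[[3, 1, 3],
 [1, 1, 3],
 [1, -2, 2]].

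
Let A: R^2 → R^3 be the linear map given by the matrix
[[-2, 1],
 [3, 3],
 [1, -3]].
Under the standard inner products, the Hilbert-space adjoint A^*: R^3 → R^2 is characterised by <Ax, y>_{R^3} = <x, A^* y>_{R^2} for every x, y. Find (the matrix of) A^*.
A^* = A^T =
[[-2, 3, 1],
 [1, 3, -3]]

For real matrices with standard dot products, the defining identity <Ax, y> = <x, A^* y> gives (Ax)^T y = x^T (A^*) y, i.e. x^T A^T y = x^T (A^*) y. Since this holds for all x, y, we must have A^* = A^T. Therefore
A^* =
[[-2, 3, 1],
 [1, 3, -3]].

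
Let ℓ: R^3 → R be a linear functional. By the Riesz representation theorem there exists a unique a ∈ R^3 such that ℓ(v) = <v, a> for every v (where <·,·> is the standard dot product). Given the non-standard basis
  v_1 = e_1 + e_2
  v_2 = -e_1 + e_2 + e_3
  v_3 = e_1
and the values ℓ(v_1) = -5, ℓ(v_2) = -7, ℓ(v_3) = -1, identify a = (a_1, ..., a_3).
a = (-1, -4, -4)

Write a = (a_1, ..., a_3) in the standard basis. For each basis vector v_i, ℓ(v_i) = <v_i, a> is a linear equation in the a_j's. Collect the n equations into a matrix system V a = ℓ, where row i of V is v_i (expressed in the standard basis). Since V is invertible (lower-triangular with 1s on the diagonal, up to permutation), solve by back-substitution:
  V =
[[1, 1, 0],
 [-1, 1, 1],
 [1, 0, 0]]
  V a = (-5, -7, -1)
Solving gives a = (-1, -4, -4).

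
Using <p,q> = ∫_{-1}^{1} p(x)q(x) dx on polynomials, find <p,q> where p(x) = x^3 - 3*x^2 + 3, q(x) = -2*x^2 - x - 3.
<p,q> = -14

Expand the product: p(x)·q(x) = -2*x^5 + 5*x^4 + 3*x^2 - 3*x - 9.
∫_{-1}^{1} of each monomial x^k gives [2/(k+1) if k even, 0 if k odd]. Integrating term-by-term (or equivalently evaluating the antiderivative F(x) = -x^6/3 + x^5 + x^3 - 3*x^2/2 - 9*x at the endpoints):
  F(1) − F(−1) = -53/6 − (31/6) = -14.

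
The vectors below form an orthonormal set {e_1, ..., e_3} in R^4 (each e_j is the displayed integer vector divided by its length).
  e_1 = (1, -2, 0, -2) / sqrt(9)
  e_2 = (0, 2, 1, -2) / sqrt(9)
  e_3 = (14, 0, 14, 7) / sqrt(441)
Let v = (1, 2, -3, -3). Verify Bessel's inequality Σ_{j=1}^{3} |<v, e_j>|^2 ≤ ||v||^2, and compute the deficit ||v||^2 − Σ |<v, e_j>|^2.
Σ |<v, e_j>|^2 = 107/9; ||v||^2 = 23; deficit = 100/9

Write each e_j = u_j / sqrt(<u_j, u_j>) where u_j is the displayed integer vector. Then <v, e_j> = <v, u_j> / sqrt(<u_j, u_j>), so |<v, e_j>|^2 = <v, u_j>^2 / <u_j, u_j>.
Coefficients: <v, e_1> = 3/sqrt(9), <v, e_2> = 7/sqrt(9), <v, e_3> = -49/sqrt(441).
Square and sum: Σ |<v, e_j>|^2 = 107/9.
Compute ||v||^2 = v·v = 23.
Deficit = 23 − 107/9 = 100/9 ≥ 0, confirming Bessel's inequality. (The deficit equals ||v − Σ <v,e_j> e_j||^2, the squared distance from v to span{e_j}.)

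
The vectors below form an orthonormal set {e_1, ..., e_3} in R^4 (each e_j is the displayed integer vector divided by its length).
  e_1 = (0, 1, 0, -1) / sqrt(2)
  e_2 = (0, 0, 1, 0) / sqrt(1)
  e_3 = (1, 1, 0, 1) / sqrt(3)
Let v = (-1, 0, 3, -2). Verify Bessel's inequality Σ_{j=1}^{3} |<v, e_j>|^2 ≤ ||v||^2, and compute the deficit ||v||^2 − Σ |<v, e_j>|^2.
Σ |<v, e_j>|^2 = 14; ||v||^2 = 14; deficit = 0

Write each e_j = u_j / sqrt(<u_j, u_j>) where u_j is the displayed integer vector. Then <v, e_j> = <v, u_j> / sqrt(<u_j, u_j>), so |<v, e_j>|^2 = <v, u_j>^2 / <u_j, u_j>.
Coefficients: <v, e_1> = 2/sqrt(2), <v, e_2> = 3/sqrt(1), <v, e_3> = -3/sqrt(3).
Square and sum: Σ |<v, e_j>|^2 = 14.
Compute ||v||^2 = v·v = 14.
Deficit = 14 − 14 = 0 ≥ 0, confirming Bessel's inequality. (The deficit equals ||v − Σ <v,e_j> e_j||^2, the squared distance from v to span{e_j}.)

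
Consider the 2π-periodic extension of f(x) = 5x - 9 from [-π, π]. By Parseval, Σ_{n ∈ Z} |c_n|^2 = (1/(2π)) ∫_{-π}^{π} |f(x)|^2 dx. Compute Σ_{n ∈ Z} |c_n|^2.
Σ |c_n|^2 = 25π^2/3 + 81

Expand and integrate term by term over [-π, π]:
  ∫ (5x)^2 dx = 25·(2π^3/3); ∫ 2·5·(-9)·x dx = 0 (odd integrand); ∫ (-9)^2 dx = 81·2π.
So (1/(2π)) ∫_{-π}^{π} (5x - 9)^2 dx = 25π^2/3 + 81 = 25π^2/3 + 81.
Parseval ⇒ Σ |c_n|^2 = 25π^2/3 + 81.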